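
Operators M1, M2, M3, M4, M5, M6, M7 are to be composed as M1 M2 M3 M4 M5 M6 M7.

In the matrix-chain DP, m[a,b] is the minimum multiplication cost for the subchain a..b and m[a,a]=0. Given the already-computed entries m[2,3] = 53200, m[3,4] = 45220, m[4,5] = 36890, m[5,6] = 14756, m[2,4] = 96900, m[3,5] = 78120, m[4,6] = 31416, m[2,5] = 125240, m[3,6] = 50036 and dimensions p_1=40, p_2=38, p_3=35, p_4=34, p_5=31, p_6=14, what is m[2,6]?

71316

m[2,6] = min over k∈[2,5] of m[2,k]+m[k+1,6]+p_{1}·p_k·p_{6}.
k=2: 0 + 50036 + 40·38·14 = 71316; k=3: 53200 + 31416 + 40·35·14 = 104216; k=4: 96900 + 14756 + 40·34·14 = 130696; k=5: 125240 + 0 + 40·31·14 = 142600.
Minimum: 71316 at k=2.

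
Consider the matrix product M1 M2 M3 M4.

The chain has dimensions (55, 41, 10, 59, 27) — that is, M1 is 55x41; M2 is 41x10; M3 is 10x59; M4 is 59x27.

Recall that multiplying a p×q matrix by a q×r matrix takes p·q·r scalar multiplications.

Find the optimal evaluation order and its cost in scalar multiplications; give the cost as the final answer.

Adjacent pairs: M1M2 = 55·41·10 = 22550; M2M3 = 41·10·59 = 24190; M3M4 = 10·59·27 = 15930.
Length 3: M1..M3: k=1: 0+24190+55·41·59=157235; k=2: 22550+0+55·10·59=55000 → min 55000 | M2..M4: k=2: 0+15930+41·10·27=27000; k=3: 24190+0+41·59·27=89503 → min 27000.
Length 4: M1..M4: k=1: 0+27000+55·41·27=87885; k=2: 22550+15930+55·10·27=53330; k=3: 55000+0+55·59·27=142615 → min 53330.
Optimal parenthesization: ((M1 M2) (M3 M4)) with cost 53330.

53330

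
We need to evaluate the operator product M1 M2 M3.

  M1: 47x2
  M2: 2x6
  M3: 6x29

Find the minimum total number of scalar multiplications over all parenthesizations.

Order (M1 (M2 M3)): (M2 M3): 2×6 by 6×29 → 2×29, cost 2·6·29 = 348; (M1 (M2 M3)): 47×2 by 2×29 → 47×29, cost 47·2·29 = 2726; cumulative 3074. Total 3074.
Order ((M1 M2) M3): (M1 M2): 47×2 by 2×6 → 47×6, cost 47·2·6 = 564; ((M1 M2) M3): 47×6 by 6×29 → 47×29, cost 47·6·29 = 8178; cumulative 8742. Total 8742.
Minimum: 3074.

3074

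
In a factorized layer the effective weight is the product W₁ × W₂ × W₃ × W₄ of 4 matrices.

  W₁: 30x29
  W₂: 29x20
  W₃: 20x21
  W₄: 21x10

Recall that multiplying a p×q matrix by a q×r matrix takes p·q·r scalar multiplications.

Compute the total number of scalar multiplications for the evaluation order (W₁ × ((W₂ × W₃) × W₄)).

(W₂ × W₃): 29×20 by 20×21 → 29×21, cost 29·20·21 = 12180
((W₂ × W₃) × W₄): 29×21 by 21×10 → 29×10, cost 29·21·10 = 6090; cumulative 18270
(W₁ × ((W₂ × W₃) × W₄)): 30×29 by 29×10 → 30×10, cost 30·29·10 = 8700; cumulative 26970
Total: 26970 scalar multiplications.

26970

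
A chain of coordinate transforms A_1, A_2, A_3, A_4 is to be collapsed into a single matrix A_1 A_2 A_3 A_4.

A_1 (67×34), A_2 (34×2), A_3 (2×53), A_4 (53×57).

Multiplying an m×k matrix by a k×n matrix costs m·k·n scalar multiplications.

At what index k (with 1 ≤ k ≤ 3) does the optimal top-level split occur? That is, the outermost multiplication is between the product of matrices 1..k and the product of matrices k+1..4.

Adjacent pairs: A_1A_2 = 67·34·2 = 4556; A_2A_3 = 34·2·53 = 3604; A_3A_4 = 2·53·57 = 6042.
Length 3: A_1..A_3: k=1: 0+3604+67·34·53=124338; k=2: 4556+0+67·2·53=11658 → min 11658 | A_2..A_4: k=2: 0+6042+34·2·57=9918; k=3: 3604+0+34·53·57=106318 → min 9918.
Top-level splits: k=1: (A_1..A_1)·(A_2..A_4) → 0+9918+67·34·57 = 139764; k=2: (A_1..A_2)·(A_3..A_4) → 4556+6042+67·2·57 = 18236; k=3: (A_1..A_3)·(A_4..A_4) → 11658+0+67·53·57 = 214065.
Best split is after A_2, i.e. k = 2.

2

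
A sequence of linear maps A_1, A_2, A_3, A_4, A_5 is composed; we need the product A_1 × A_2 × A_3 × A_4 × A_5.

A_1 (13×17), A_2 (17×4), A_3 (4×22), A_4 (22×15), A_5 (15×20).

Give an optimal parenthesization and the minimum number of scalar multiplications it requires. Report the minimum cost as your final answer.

4444

Adjacent pairs: A_1A_2 = 13·17·4 = 884; A_2A_3 = 17·4·22 = 1496; A_3A_4 = 4·22·15 = 1320; A_4A_5 = 22·15·20 = 6600.
Length 3: A_1..A_3: k=1: 0+1496+13·17·22=6358; k=2: 884+0+13·4·22=2028 → min 2028 | A_2..A_4: k=2: 0+1320+17·4·15=2340; k=3: 1496+0+17·22·15=7106 → min 2340 | A_3..A_5: k=3: 0+6600+4·22·20=8360; k=4: 1320+0+4·15·20=2520 → min 2520.
Length 4: A_1..A_4: k=1: 0+2340+13·17·15=5655; k=2: 884+1320+13·4·15=2984; k=3: 2028+0+13·22·15=6318 → min 2984 | A_2..A_5: k=2: 0+2520+17·4·20=3880; k=3: 1496+6600+17·22·20=15576; k=4: 2340+0+17·15·20=7440 → min 3880.
Length 5: A_1..A_5: k=1: 0+3880+13·17·20=8300; k=2: 884+2520+13·4·20=4444; k=3: 2028+6600+13·22·20=14348; k=4: 2984+0+13·15·20=6884 → min 4444.
Optimal parenthesization: ((A_1 × A_2) × ((A_3 × A_4) × A_5)) with cost 4444.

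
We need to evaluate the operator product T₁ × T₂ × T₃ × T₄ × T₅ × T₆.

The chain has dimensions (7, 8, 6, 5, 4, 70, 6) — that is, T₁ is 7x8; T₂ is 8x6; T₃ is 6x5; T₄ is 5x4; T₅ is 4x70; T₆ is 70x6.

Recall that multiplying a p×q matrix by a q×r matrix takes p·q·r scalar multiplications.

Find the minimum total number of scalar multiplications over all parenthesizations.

Adjacent pairs: T₁T₂ = 7·8·6 = 336; T₂T₃ = 8·6·5 = 240; T₃T₄ = 6·5·4 = 120; T₄T₅ = 5·4·70 = 1400; T₅T₆ = 4·70·6 = 1680.
Length 3: T₁..T₃: k=1: 0+240+7·8·5=520; k=2: 336+0+7·6·5=546 → min 520 | T₂..T₄: k=2: 0+120+8·6·4=312; k=3: 240+0+8·5·4=400 → min 312 | T₃..T₅: k=3: 0+1400+6·5·70=3500; k=4: 120+0+6·4·70=1800 → min 1800 | T₄..T₆: k=4: 0+1680+5·4·6=1800; k=5: 1400+0+5·70·6=3500 → min 1800.
Length 4: T₁..T₄: k=1: 0+312+7·8·4=536; k=2: 336+120+7·6·4=624; k=3: 520+0+7·5·4=660 → min 536 | T₂..T₅: k=2: 0+1800+8·6·70=5160; k=3: 240+1400+8·5·70=4440; k=4: 312+0+8·4·70=2552 → min 2552 | T₃..T₆: k=3: 0+1800+6·5·6=1980; k=4: 120+1680+6·4·6=1944; k=5: 1800+0+6·70·6=4320 → min 1944.
Length 5: T₁..T₅: k=1: 0+2552+7·8·70=6472; k=2: 336+1800+7·6·70=5076; k=3: 520+1400+7·5·70=4370; k=4: 536+0+7·4·70=2496 → min 2496 | T₂..T₆: k=2: 0+1944+8·6·6=2232; k=3: 240+1800+8·5·6=2280; k=4: 312+1680+8·4·6=2184; k=5: 2552+0+8·70·6=5912 → min 2184.
Length 6: T₁..T₆: k=1: 0+2184+7·8·6=2520; k=2: 336+1944+7·6·6=2532; k=3: 520+1800+7·5·6=2530; k=4: 536+1680+7·4·6=2384; k=5: 2496+0+7·70·6=5436 → min 2384.
Optimal order: ((T₁ × (T₂ × (T₃ × T₄))) × (T₅ × T₆)) with cost 2384.

2384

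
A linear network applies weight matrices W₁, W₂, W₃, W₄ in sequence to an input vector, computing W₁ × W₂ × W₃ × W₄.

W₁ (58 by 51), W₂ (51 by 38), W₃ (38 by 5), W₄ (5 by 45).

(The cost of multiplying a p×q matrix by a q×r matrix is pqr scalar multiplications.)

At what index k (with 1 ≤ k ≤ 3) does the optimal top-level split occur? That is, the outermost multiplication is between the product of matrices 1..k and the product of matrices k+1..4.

Adjacent pairs: W₁W₂ = 58·51·38 = 112404; W₂W₃ = 51·38·5 = 9690; W₃W₄ = 38·5·45 = 8550.
Length 3: W₁..W₃: k=1: 0+9690+58·51·5=24480; k=2: 112404+0+58·38·5=123424 → min 24480 | W₂..W₄: k=2: 0+8550+51·38·45=95760; k=3: 9690+0+51·5·45=21165 → min 21165.
Top-level splits: k=1: (W₁..W₁)·(W₂..W₄) → 0+21165+58·51·45 = 154275; k=2: (W₁..W₂)·(W₃..W₄) → 112404+8550+58·38·45 = 220134; k=3: (W₁..W₃)·(W₄..W₄) → 24480+0+58·5·45 = 37530.
Best split is after W₃, i.e. k = 3.

3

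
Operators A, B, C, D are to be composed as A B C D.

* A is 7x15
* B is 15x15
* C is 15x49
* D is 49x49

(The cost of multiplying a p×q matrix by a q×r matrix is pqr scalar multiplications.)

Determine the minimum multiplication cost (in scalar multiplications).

Adjacent pairs: AB = 7·15·15 = 1575; BC = 15·15·49 = 11025; CD = 15·49·49 = 36015.
Length 3: A..C: k=1: 0+11025+7·15·49=16170; k=2: 1575+0+7·15·49=6720 → min 6720 | B..D: k=2: 0+36015+15·15·49=47040; k=3: 11025+0+15·49·49=47040 → min 47040.
Length 4: A..D: k=1: 0+47040+7·15·49=52185; k=2: 1575+36015+7·15·49=42735; k=3: 6720+0+7·49·49=23527 → min 23527.
Optimal order: (((A B) C) D) with cost 23527.

23527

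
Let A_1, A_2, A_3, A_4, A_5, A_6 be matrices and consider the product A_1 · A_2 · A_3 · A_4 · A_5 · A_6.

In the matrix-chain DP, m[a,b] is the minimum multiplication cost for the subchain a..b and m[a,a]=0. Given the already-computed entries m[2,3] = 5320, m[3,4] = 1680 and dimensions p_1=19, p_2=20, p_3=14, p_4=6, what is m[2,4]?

3960

m[2,4] = min over k∈[2,3] of m[2,k]+m[k+1,4]+p_{1}·p_k·p_{4}.
k=2: 0 + 1680 + 19·20·6 = 3960; k=3: 5320 + 0 + 19·14·6 = 6916.
Minimum: 3960 at k=2.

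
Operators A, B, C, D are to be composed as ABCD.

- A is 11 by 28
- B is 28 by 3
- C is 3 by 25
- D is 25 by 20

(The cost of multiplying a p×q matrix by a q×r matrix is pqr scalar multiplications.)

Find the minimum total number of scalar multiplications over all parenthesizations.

Adjacent pairs: AB = 11·28·3 = 924; BC = 28·3·25 = 2100; CD = 3·25·20 = 1500.
Length 3: A..C: k=1: 0+2100+11·28·25=9800; k=2: 924+0+11·3·25=1749 → min 1749 | B..D: k=2: 0+1500+28·3·20=3180; k=3: 2100+0+28·25·20=16100 → min 3180.
Length 4: A..D: k=1: 0+3180+11·28·20=9340; k=2: 924+1500+11·3·20=3084; k=3: 1749+0+11·25·20=7249 → min 3084.
Optimal order: ((AB)(CD)) with cost 3084.

3084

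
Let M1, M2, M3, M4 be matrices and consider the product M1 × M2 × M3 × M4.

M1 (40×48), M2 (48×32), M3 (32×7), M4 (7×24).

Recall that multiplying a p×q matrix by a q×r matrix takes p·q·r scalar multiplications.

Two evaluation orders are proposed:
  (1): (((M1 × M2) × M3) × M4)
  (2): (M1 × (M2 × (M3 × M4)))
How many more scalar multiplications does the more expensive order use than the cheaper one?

Order (1) = (((M1 × M2) × M3) × M4): (M1 × M2): 40×48 by 48×32 → 40×32, cost 40·48·32 = 61440; ((M1 × M2) × M3): 40×32 by 32×7 → 40×7, cost 40·32·7 = 8960; cumulative 70400; (((M1 × M2) × M3) × M4): 40×7 by 7×24 → 40×24, cost 40·7·24 = 6720; cumulative 77120. Total 77120.
Order (2) = (M1 × (M2 × (M3 × M4))): (M3 × M4): 32×7 by 7×24 → 32×24, cost 32·7·24 = 5376; (M2 × (M3 × M4)): 48×32 by 32×24 → 48×24, cost 48·32·24 = 36864; cumulative 42240; (M1 × (M2 × (M3 × M4))): 40×48 by 48×24 → 40×24, cost 40·48·24 = 46080; cumulative 88320. Total 88320.
Difference: |77120 − 88320| = 11200.

11200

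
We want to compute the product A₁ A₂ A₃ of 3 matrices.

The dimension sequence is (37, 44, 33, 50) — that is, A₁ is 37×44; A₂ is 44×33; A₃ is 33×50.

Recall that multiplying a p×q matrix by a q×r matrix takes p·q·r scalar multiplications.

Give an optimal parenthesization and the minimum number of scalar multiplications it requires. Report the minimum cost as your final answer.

(A₁ (A₂ A₃)): cost 154000.
((A₁ A₂) A₃): cost 114774.
Optimal: ((A₁ A₂) A₃) with cost 114774.

114774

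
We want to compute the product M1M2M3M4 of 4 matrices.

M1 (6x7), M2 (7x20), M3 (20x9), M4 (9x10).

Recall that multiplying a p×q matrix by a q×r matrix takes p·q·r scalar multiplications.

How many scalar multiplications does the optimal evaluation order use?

2178

Adjacent pairs: M1M2 = 6·7·20 = 840; M2M3 = 7·20·9 = 1260; M3M4 = 20·9·10 = 1800.
Length 3: M1..M3: k=1: 0+1260+6·7·9=1638; k=2: 840+0+6·20·9=1920 → min 1638 | M2..M4: k=2: 0+1800+7·20·10=3200; k=3: 1260+0+7·9·10=1890 → min 1890.
Length 4: M1..M4: k=1: 0+1890+6·7·10=2310; k=2: 840+1800+6·20·10=3840; k=3: 1638+0+6·9·10=2178 → min 2178.
Optimal order: ((M1(M2M3))M4) with cost 2178.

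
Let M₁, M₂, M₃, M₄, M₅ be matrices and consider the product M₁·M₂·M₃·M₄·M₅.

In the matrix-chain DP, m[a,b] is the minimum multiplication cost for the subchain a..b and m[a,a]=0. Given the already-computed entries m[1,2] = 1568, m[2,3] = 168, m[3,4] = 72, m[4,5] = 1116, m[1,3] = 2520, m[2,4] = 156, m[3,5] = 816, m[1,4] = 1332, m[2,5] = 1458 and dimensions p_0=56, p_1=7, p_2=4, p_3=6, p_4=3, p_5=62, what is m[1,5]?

m[1,5] = min over k∈[1,4] of m[1,k]+m[k+1,5]+p_{0}·p_k·p_{5}.
k=1: 0 + 1458 + 56·7·62 = 25762; k=2: 1568 + 816 + 56·4·62 = 16272; k=3: 2520 + 1116 + 56·6·62 = 24468; k=4: 1332 + 0 + 56·3·62 = 11748.
Minimum: 11748 at k=4.

11748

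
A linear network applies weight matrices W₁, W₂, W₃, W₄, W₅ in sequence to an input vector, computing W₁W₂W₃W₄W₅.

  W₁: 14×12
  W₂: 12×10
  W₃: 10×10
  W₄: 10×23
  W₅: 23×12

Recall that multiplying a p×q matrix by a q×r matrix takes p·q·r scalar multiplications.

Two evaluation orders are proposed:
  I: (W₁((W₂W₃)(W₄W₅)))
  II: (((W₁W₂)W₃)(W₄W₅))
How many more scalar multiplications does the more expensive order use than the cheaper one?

Order I = (W₁((W₂W₃)(W₄W₅))): (W₂W₃): 12×10 by 10×10 → 12×10, cost 12·10·10 = 1200; (W₄W₅): 10×23 by 23×12 → 10×12, cost 10·23·12 = 2760; ((W₂W₃)(W₄W₅)): 12×10 by 10×12 → 12×12, cost 12·10·12 = 1440; cumulative 5400; (W₁((W₂W₃)(W₄W₅))): 14×12 by 12×12 → 14×12, cost 14·12·12 = 2016; cumulative 7416. Total 7416.
Order II = (((W₁W₂)W₃)(W₄W₅)): (W₁W₂): 14×12 by 12×10 → 14×10, cost 14·12·10 = 1680; ((W₁W₂)W₃): 14×10 by 10×10 → 14×10, cost 14·10·10 = 1400; cumulative 3080; (W₄W₅): 10×23 by 23×12 → 10×12, cost 10·23·12 = 2760; (((W₁W₂)W₃)(W₄W₅)): 14×10 by 10×12 → 14×12, cost 14·10·12 = 1680; cumulative 7520. Total 7520.
Difference: |7416 − 7520| = 104.

104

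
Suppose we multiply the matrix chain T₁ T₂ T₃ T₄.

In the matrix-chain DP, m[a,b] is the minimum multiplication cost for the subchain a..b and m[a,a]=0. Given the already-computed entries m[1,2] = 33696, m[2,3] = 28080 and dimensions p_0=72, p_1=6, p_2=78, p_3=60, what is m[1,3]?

54000

m[1,3] = min over k∈[1,2] of m[1,k]+m[k+1,3]+p_{0}·p_k·p_{3}.
k=1: 0 + 28080 + 72·6·60 = 54000; k=2: 33696 + 0 + 72·78·60 = 370656.
Minimum: 54000 at k=1.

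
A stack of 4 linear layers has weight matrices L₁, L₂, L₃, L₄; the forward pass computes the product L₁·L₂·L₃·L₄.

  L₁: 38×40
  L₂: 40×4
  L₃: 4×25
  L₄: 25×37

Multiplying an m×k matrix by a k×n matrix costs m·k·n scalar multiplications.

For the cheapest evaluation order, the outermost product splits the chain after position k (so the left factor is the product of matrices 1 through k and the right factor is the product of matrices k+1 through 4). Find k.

Adjacent pairs: L₁L₂ = 38·40·4 = 6080; L₂L₃ = 40·4·25 = 4000; L₃L₄ = 4·25·37 = 3700.
Length 3: L₁..L₃: k=1: 0+4000+38·40·25=42000; k=2: 6080+0+38·4·25=9880 → min 9880 | L₂..L₄: k=2: 0+3700+40·4·37=9620; k=3: 4000+0+40·25·37=41000 → min 9620.
Top-level splits: k=1: (L₁..L₁)·(L₂..L₄) → 0+9620+38·40·37 = 65860; k=2: (L₁..L₂)·(L₃..L₄) → 6080+3700+38·4·37 = 15404; k=3: (L₁..L₃)·(L₄..L₄) → 9880+0+38·25·37 = 45030.
Best split is after L₂, i.e. k = 2.

2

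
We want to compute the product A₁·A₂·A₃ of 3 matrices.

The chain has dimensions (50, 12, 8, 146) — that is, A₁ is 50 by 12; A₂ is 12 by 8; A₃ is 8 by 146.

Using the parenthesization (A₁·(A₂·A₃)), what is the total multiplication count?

101616

(A₂·A₃): 12×8 by 8×146 → 12×146, cost 12·8·146 = 14016
(A₁·(A₂·A₃)): 50×12 by 12×146 → 50×146, cost 50·12·146 = 87600; cumulative 101616
Total: 101616 scalar multiplications.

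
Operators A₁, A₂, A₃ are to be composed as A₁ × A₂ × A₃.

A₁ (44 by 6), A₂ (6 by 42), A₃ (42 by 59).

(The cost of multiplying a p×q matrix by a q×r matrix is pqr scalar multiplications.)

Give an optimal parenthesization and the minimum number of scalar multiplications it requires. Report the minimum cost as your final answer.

30444

(A₁ × (A₂ × A₃)): cost 30444.
((A₁ × A₂) × A₃): cost 120120.
Optimal: (A₁ × (A₂ × A₃)) with cost 30444.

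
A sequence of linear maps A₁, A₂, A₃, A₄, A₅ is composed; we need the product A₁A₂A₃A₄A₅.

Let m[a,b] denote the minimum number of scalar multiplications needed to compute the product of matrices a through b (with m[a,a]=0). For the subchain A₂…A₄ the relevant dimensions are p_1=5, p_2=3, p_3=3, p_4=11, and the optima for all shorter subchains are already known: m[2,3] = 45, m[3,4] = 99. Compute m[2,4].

210

m[2,4] = min over k∈[2,3] of m[2,k]+m[k+1,4]+p_{1}·p_k·p_{4}.
k=2: 0 + 99 + 5·3·11 = 264; k=3: 45 + 0 + 5·3·11 = 210.
Minimum: 210 at k=3.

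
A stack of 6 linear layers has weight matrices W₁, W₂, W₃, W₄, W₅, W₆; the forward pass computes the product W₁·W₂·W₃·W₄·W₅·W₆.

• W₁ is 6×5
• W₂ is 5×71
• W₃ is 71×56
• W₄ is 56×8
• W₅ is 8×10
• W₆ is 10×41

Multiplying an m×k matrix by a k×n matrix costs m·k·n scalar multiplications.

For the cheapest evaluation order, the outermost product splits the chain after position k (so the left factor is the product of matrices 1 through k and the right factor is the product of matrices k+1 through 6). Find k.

Adjacent pairs: W₁W₂ = 6·5·71 = 2130; W₂W₃ = 5·71·56 = 19880; W₃W₄ = 71·56·8 = 31808; W₄W₅ = 56·8·10 = 4480; W₅W₆ = 8·10·41 = 3280.
Length 3: W₁..W₃: k=1: 0+19880+6·5·56=21560; k=2: 2130+0+6·71·56=25986 → min 21560 | W₂..W₄: k=2: 0+31808+5·71·8=34648; k=3: 19880+0+5·56·8=22120 → min 22120 | W₃..W₅: k=3: 0+4480+71·56·10=44240; k=4: 31808+0+71·8·10=37488 → min 37488 | W₄..W₆: k=4: 0+3280+56·8·41=21648; k=5: 4480+0+56·10·41=27440 → min 21648.
Length 4: W₁..W₄: k=1: 0+22120+6·5·8=22360; k=2: 2130+31808+6·71·8=37346; k=3: 21560+0+6·56·8=24248 → min 22360 | W₂..W₅: k=2: 0+37488+5·71·10=41038; k=3: 19880+4480+5·56·10=27160; k=4: 22120+0+5·8·10=22520 → min 22520 | W₃..W₆: k=3: 0+21648+71·56·41=184664; k=4: 31808+3280+71·8·41=58376; k=5: 37488+0+71·10·41=66598 → min 58376.
Length 5: W₁..W₅: k=1: 0+22520+6·5·10=22820; k=2: 2130+37488+6·71·10=43878; k=3: 21560+4480+6·56·10=29400; k=4: 22360+0+6·8·10=22840 → min 22820 | W₂..W₆: k=2: 0+58376+5·71·41=72931; k=3: 19880+21648+5·56·41=53008; k=4: 22120+3280+5·8·41=27040; k=5: 22520+0+5·10·41=24570 → min 24570.
Top-level splits: k=1: (W₁..W₁)·(W₂..W₆) → 0+24570+6·5·41 = 25800; k=2: (W₁..W₂)·(W₃..W₆) → 2130+58376+6·71·41 = 77972; k=3: (W₁..W₃)·(W₄..W₆) → 21560+21648+6·56·41 = 56984; k=4: (W₁..W₄)·(W₅..W₆) → 22360+3280+6·8·41 = 27608; k=5: (W₁..W₅)·(W₆..W₆) → 22820+0+6·10·41 = 25280.
Best split is after W₅, i.e. k = 5.

5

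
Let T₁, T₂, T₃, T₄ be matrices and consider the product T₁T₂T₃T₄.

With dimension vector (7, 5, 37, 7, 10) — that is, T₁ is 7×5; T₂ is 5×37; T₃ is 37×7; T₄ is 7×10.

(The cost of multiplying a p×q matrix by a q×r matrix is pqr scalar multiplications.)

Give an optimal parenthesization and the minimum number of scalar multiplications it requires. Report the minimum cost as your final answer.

Adjacent pairs: T₁T₂ = 7·5·37 = 1295; T₂T₃ = 5·37·7 = 1295; T₃T₄ = 37·7·10 = 2590.
Length 3: T₁..T₃: k=1: 0+1295+7·5·7=1540; k=2: 1295+0+7·37·7=3108 → min 1540 | T₂..T₄: k=2: 0+2590+5·37·10=4440; k=3: 1295+0+5·7·10=1645 → min 1645.
Length 4: T₁..T₄: k=1: 0+1645+7·5·10=1995; k=2: 1295+2590+7·37·10=6475; k=3: 1540+0+7·7·10=2030 → min 1995.
Optimal parenthesization: (T₁((T₂T₃)T₄)) with cost 1995.

1995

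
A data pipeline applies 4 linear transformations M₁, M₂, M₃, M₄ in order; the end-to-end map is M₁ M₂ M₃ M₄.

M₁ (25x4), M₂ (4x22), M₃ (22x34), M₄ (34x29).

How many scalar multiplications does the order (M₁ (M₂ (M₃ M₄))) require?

(M₃ M₄): 22×34 by 34×29 → 22×29, cost 22·34·29 = 21692
(M₂ (M₃ M₄)): 4×22 by 22×29 → 4×29, cost 4·22·29 = 2552; cumulative 24244
(M₁ (M₂ (M₃ M₄))): 25×4 by 4×29 → 25×29, cost 25·4·29 = 2900; cumulative 27144
Total: 27144 scalar multiplications.

27144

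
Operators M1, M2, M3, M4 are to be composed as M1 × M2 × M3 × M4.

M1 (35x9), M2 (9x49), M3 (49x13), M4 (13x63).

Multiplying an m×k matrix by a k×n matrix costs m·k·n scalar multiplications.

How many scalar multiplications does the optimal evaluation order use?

Adjacent pairs: M1M2 = 35·9·49 = 15435; M2M3 = 9·49·13 = 5733; M3M4 = 49·13·63 = 40131.
Length 3: M1..M3: k=1: 0+5733+35·9·13=9828; k=2: 15435+0+35·49·13=37730 → min 9828 | M2..M4: k=2: 0+40131+9·49·63=67914; k=3: 5733+0+9·13·63=13104 → min 13104.
Length 4: M1..M4: k=1: 0+13104+35·9·63=32949; k=2: 15435+40131+35·49·63=163611; k=3: 9828+0+35·13·63=38493 → min 32949.
Optimal order: (M1 × ((M2 × M3) × M4)) with cost 32949.

32949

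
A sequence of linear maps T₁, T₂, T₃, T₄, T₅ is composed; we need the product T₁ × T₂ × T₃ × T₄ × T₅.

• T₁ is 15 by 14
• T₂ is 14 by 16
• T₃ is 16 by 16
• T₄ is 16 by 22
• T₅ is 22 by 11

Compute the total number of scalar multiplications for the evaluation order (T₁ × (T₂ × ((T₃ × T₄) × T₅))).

14278

(T₃ × T₄): 16×16 by 16×22 → 16×22, cost 16·16·22 = 5632
((T₃ × T₄) × T₅): 16×22 by 22×11 → 16×11, cost 16·22·11 = 3872; cumulative 9504
(T₂ × ((T₃ × T₄) × T₅)): 14×16 by 16×11 → 14×11, cost 14·16·11 = 2464; cumulative 11968
(T₁ × (T₂ × ((T₃ × T₄) × T₅))): 15×14 by 14×11 → 15×11, cost 15·14·11 = 2310; cumulative 14278
Total: 14278 scalar multiplications.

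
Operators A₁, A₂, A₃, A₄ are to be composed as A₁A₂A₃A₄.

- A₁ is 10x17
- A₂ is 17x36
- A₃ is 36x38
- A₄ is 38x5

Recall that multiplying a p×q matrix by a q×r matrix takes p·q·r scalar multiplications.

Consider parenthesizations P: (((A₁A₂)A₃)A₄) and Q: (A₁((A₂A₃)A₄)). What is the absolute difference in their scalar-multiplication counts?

Order P = (((A₁A₂)A₃)A₄): (A₁A₂): 10×17 by 17×36 → 10×36, cost 10·17·36 = 6120; ((A₁A₂)A₃): 10×36 by 36×38 → 10×38, cost 10·36·38 = 13680; cumulative 19800; (((A₁A₂)A₃)A₄): 10×38 by 38×5 → 10×5, cost 10·38·5 = 1900; cumulative 21700. Total 21700.
Order Q = (A₁((A₂A₃)A₄)): (A₂A₃): 17×36 by 36×38 → 17×38, cost 17·36·38 = 23256; ((A₂A₃)A₄): 17×38 by 38×5 → 17×5, cost 17·38·5 = 3230; cumulative 26486; (A₁((A₂A₃)A₄)): 10×17 by 17×5 → 10×5, cost 10·17·5 = 850; cumulative 27336. Total 27336.
Difference: |21700 − 27336| = 5636.

5636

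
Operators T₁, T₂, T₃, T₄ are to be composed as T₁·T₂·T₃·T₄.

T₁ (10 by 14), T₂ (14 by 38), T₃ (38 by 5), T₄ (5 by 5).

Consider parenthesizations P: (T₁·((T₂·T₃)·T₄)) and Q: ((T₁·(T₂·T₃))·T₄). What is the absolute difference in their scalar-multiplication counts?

100

Order P = (T₁·((T₂·T₃)·T₄)): (T₂·T₃): 14×38 by 38×5 → 14×5, cost 14·38·5 = 2660; ((T₂·T₃)·T₄): 14×5 by 5×5 → 14×5, cost 14·5·5 = 350; cumulative 3010; (T₁·((T₂·T₃)·T₄)): 10×14 by 14×5 → 10×5, cost 10·14·5 = 700; cumulative 3710. Total 3710.
Order Q = ((T₁·(T₂·T₃))·T₄): (T₂·T₃): 14×38 by 38×5 → 14×5, cost 14·38·5 = 2660; (T₁·(T₂·T₃)): 10×14 by 14×5 → 10×5, cost 10·14·5 = 700; cumulative 3360; ((T₁·(T₂·T₃))·T₄): 10×5 by 5×5 → 10×5, cost 10·5·5 = 250; cumulative 3610. Total 3610.
Difference: |3710 − 3610| = 100.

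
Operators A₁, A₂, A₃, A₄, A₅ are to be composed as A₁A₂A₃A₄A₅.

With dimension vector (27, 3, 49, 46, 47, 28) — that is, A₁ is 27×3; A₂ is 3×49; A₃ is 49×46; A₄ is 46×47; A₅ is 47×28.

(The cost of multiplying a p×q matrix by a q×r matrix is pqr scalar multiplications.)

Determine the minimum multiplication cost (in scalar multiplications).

Adjacent pairs: A₁A₂ = 27·3·49 = 3969; A₂A₃ = 3·49·46 = 6762; A₃A₄ = 49·46·47 = 105938; A₄A₅ = 46·47·28 = 60536.
Length 3: A₁..A₃: k=1: 0+6762+27·3·46=10488; k=2: 3969+0+27·49·46=64827 → min 10488 | A₂..A₄: k=2: 0+105938+3·49·47=112847; k=3: 6762+0+3·46·47=13248 → min 13248 | A₃..A₅: k=3: 0+60536+49·46·28=123648; k=4: 105938+0+49·47·28=170422 → min 123648.
Length 4: A₁..A₄: k=1: 0+13248+27·3·47=17055; k=2: 3969+105938+27·49·47=172088; k=3: 10488+0+27·46·47=68862 → min 17055 | A₂..A₅: k=2: 0+123648+3·49·28=127764; k=3: 6762+60536+3·46·28=71162; k=4: 13248+0+3·47·28=17196 → min 17196.
Length 5: A₁..A₅: k=1: 0+17196+27·3·28=19464; k=2: 3969+123648+27·49·28=164661; k=3: 10488+60536+27·46·28=105800; k=4: 17055+0+27·47·28=52587 → min 19464.
Optimal order: (A₁(((A₂A₃)A₄)A₅)) with cost 19464.

19464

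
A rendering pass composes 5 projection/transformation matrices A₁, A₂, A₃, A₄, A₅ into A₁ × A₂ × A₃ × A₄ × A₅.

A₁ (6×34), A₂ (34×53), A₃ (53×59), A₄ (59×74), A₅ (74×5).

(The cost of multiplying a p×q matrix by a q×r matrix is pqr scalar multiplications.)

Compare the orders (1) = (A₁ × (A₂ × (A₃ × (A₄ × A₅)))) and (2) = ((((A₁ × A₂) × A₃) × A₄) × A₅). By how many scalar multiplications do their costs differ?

Order (1) = (A₁ × (A₂ × (A₃ × (A₄ × A₅)))): (A₄ × A₅): 59×74 by 74×5 → 59×5, cost 59·74·5 = 21830; (A₃ × (A₄ × A₅)): 53×59 by 59×5 → 53×5, cost 53·59·5 = 15635; cumulative 37465; (A₂ × (A₃ × (A₄ × A₅))): 34×53 by 53×5 → 34×5, cost 34·53·5 = 9010; cumulative 46475; (A₁ × (A₂ × (A₃ × (A₄ × A₅)))): 6×34 by 34×5 → 6×5, cost 6·34·5 = 1020; cumulative 47495. Total 47495.
Order (2) = ((((A₁ × A₂) × A₃) × A₄) × A₅): (A₁ × A₂): 6×34 by 34×53 → 6×53, cost 6·34·53 = 10812; ((A₁ × A₂) × A₃): 6×53 by 53×59 → 6×59, cost 6·53·59 = 18762; cumulative 29574; (((A₁ × A₂) × A₃) × A₄): 6×59 by 59×74 → 6×74, cost 6·59·74 = 26196; cumulative 55770; ((((A₁ × A₂) × A₃) × A₄) × A₅): 6×74 by 74×5 → 6×5, cost 6·74·5 = 2220; cumulative 57990. Total 57990.
Difference: |47495 − 57990| = 10495.

10495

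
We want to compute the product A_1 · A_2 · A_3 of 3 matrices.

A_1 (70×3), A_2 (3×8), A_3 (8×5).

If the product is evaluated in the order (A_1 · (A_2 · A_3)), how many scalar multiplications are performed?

(A_2 · A_3): 3×8 by 8×5 → 3×5, cost 3·8·5 = 120
(A_1 · (A_2 · A_3)): 70×3 by 3×5 → 70×5, cost 70·3·5 = 1050; cumulative 1170
Total: 1170 scalar multiplications.

1170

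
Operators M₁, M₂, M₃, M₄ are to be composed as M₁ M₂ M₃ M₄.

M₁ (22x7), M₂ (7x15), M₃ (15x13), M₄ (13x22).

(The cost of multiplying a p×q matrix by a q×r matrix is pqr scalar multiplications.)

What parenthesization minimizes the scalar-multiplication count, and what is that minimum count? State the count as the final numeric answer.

Adjacent pairs: M₁M₂ = 22·7·15 = 2310; M₂M₃ = 7·15·13 = 1365; M₃M₄ = 15·13·22 = 4290.
Length 3: M₁..M₃: k=1: 0+1365+22·7·13=3367; k=2: 2310+0+22·15·13=6600 → min 3367 | M₂..M₄: k=2: 0+4290+7·15·22=6600; k=3: 1365+0+7·13·22=3367 → min 3367.
Length 4: M₁..M₄: k=1: 0+3367+22·7·22=6755; k=2: 2310+4290+22·15·22=13860; k=3: 3367+0+22·13·22=9659 → min 6755.
Optimal parenthesization: (M₁ ((M₂ M₃) M₄)) with cost 6755.

6755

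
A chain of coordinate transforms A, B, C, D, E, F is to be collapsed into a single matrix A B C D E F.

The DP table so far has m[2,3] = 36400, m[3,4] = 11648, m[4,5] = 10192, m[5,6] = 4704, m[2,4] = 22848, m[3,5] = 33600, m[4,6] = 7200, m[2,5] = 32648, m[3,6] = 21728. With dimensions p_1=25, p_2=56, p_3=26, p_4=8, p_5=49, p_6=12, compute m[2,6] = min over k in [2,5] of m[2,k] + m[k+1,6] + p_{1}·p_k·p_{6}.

29952

m[2,6] = min over k∈[2,5] of m[2,k]+m[k+1,6]+p_{1}·p_k·p_{6}.
k=2: 0 + 21728 + 25·56·12 = 38528; k=3: 36400 + 7200 + 25·26·12 = 51400; k=4: 22848 + 4704 + 25·8·12 = 29952; k=5: 32648 + 0 + 25·49·12 = 47348.
Minimum: 29952 at k=4.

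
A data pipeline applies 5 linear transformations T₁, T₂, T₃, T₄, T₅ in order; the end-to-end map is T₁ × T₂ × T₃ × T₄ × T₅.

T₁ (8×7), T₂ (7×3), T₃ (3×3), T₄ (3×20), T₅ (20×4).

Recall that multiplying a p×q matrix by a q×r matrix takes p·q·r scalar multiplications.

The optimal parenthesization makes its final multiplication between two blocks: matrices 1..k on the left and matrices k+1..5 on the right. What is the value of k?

Adjacent pairs: T₁T₂ = 8·7·3 = 168; T₂T₃ = 7·3·3 = 63; T₃T₄ = 3·3·20 = 180; T₄T₅ = 3·20·4 = 240.
Length 3: T₁..T₃: k=1: 0+63+8·7·3=231; k=2: 168+0+8·3·3=240 → min 231 | T₂..T₄: k=2: 0+180+7·3·20=600; k=3: 63+0+7·3·20=483 → min 483 | T₃..T₅: k=3: 0+240+3·3·4=276; k=4: 180+0+3·20·4=420 → min 276.
Length 4: T₁..T₄: k=1: 0+483+8·7·20=1603; k=2: 168+180+8·3·20=828; k=3: 231+0+8·3·20=711 → min 711 | T₂..T₅: k=2: 0+276+7·3·4=360; k=3: 63+240+7·3·4=387; k=4: 483+0+7·20·4=1043 → min 360.
Top-level splits: k=1: (T₁..T₁)·(T₂..T₅) → 0+360+8·7·4 = 584; k=2: (T₁..T₂)·(T₃..T₅) → 168+276+8·3·4 = 540; k=3: (T₁..T₃)·(T₄..T₅) → 231+240+8·3·4 = 567; k=4: (T₁..T₄)·(T₅..T₅) → 711+0+8·20·4 = 1351.
Best split is after T₂, i.e. k = 2.

2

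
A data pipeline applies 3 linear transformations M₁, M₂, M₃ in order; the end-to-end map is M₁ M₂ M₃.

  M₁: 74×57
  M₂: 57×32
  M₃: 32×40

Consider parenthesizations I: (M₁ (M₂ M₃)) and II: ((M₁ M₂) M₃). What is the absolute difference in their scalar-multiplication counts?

Order I = (M₁ (M₂ M₃)): (M₂ M₃): 57×32 by 32×40 → 57×40, cost 57·32·40 = 72960; (M₁ (M₂ M₃)): 74×57 by 57×40 → 74×40, cost 74·57·40 = 168720; cumulative 241680. Total 241680.
Order II = ((M₁ M₂) M₃): (M₁ M₂): 74×57 by 57×32 → 74×32, cost 74·57·32 = 134976; ((M₁ M₂) M₃): 74×32 by 32×40 → 74×40, cost 74·32·40 = 94720; cumulative 229696. Total 229696.
Difference: |241680 − 229696| = 11984.

11984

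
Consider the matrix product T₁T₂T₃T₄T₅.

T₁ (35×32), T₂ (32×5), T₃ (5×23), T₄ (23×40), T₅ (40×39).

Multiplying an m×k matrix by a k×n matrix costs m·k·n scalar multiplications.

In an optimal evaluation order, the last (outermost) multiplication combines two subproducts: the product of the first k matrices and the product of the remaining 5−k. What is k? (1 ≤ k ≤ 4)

2

Adjacent pairs: T₁T₂ = 35·32·5 = 5600; T₂T₃ = 32·5·23 = 3680; T₃T₄ = 5·23·40 = 4600; T₄T₅ = 23·40·39 = 35880.
Length 3: T₁..T₃: k=1: 0+3680+35·32·23=29440; k=2: 5600+0+35·5·23=9625 → min 9625 | T₂..T₄: k=2: 0+4600+32·5·40=11000; k=3: 3680+0+32·23·40=33120 → min 11000 | T₃..T₅: k=3: 0+35880+5·23·39=40365; k=4: 4600+0+5·40·39=12400 → min 12400.
Length 4: T₁..T₄: k=1: 0+11000+35·32·40=55800; k=2: 5600+4600+35·5·40=17200; k=3: 9625+0+35·23·40=41825 → min 17200 | T₂..T₅: k=2: 0+12400+32·5·39=18640; k=3: 3680+35880+32·23·39=68264; k=4: 11000+0+32·40·39=60920 → min 18640.
Top-level splits: k=1: (T₁..T₁)·(T₂..T₅) → 0+18640+35·32·39 = 62320; k=2: (T₁..T₂)·(T₃..T₅) → 5600+12400+35·5·39 = 24825; k=3: (T₁..T₃)·(T₄..T₅) → 9625+35880+35·23·39 = 76900; k=4: (T₁..T₄)·(T₅..T₅) → 17200+0+35·40·39 = 71800.
Best split is after T₂, i.e. k = 2.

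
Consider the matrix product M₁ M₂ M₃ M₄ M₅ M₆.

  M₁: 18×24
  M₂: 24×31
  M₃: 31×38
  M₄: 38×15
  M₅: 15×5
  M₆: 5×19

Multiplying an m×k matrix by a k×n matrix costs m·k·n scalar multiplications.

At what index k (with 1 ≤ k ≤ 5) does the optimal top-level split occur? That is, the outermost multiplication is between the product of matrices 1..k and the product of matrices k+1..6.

5

Adjacent pairs: M₁M₂ = 18·24·31 = 13392; M₂M₃ = 24·31·38 = 28272; M₃M₄ = 31·38·15 = 17670; M₄M₅ = 38·15·5 = 2850; M₅M₆ = 15·5·19 = 1425.
Length 3: M₁..M₃: k=1: 0+28272+18·24·38=44688; k=2: 13392+0+18·31·38=34596 → min 34596 | M₂..M₄: k=2: 0+17670+24·31·15=28830; k=3: 28272+0+24·38·15=41952 → min 28830 | M₃..M₅: k=3: 0+2850+31·38·5=8740; k=4: 17670+0+31·15·5=19995 → min 8740 | M₄..M₆: k=4: 0+1425+38·15·19=12255; k=5: 2850+0+38·5·19=6460 → min 6460.
Length 4: M₁..M₄: k=1: 0+28830+18·24·15=35310; k=2: 13392+17670+18·31·15=39432; k=3: 34596+0+18·38·15=44856 → min 35310 | M₂..M₅: k=2: 0+8740+24·31·5=12460; k=3: 28272+2850+24·38·5=35682; k=4: 28830+0+24·15·5=30630 → min 12460 | M₃..M₆: k=3: 0+6460+31·38·19=28842; k=4: 17670+1425+31·15·19=27930; k=5: 8740+0+31·5·19=11685 → min 11685.
Length 5: M₁..M₅: k=1: 0+12460+18·24·5=14620; k=2: 13392+8740+18·31·5=24922; k=3: 34596+2850+18·38·5=40866; k=4: 35310+0+18·15·5=36660 → min 14620 | M₂..M₆: k=2: 0+11685+24·31·19=25821; k=3: 28272+6460+24·38·19=52060; k=4: 28830+1425+24·15·19=37095; k=5: 12460+0+24·5·19=14740 → min 14740.
Top-level splits: k=1: (M₁..M₁)·(M₂..M₆) → 0+14740+18·24·19 = 22948; k=2: (M₁..M₂)·(M₃..M₆) → 13392+11685+18·31·19 = 35679; k=3: (M₁..M₃)·(M₄..M₆) → 34596+6460+18·38·19 = 54052; k=4: (M₁..M₄)·(M₅..M₆) → 35310+1425+18·15·19 = 41865; k=5: (M₁..M₅)·(M₆..M₆) → 14620+0+18·5·19 = 16330.
Best split is after M₅, i.e. k = 5.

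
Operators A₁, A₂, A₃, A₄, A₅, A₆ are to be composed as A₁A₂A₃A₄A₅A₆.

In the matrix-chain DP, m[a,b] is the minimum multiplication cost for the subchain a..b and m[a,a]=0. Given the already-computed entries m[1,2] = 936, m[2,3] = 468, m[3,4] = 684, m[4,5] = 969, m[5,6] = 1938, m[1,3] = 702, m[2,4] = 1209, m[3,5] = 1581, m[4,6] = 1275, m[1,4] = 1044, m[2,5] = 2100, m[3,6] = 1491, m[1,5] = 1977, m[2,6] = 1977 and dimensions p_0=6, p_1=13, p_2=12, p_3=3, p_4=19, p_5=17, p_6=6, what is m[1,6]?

2085

m[1,6] = min over k∈[1,5] of m[1,k]+m[k+1,6]+p_{0}·p_k·p_{6}.
k=1: 0 + 1977 + 6·13·6 = 2445; k=2: 936 + 1491 + 6·12·6 = 2859; k=3: 702 + 1275 + 6·3·6 = 2085; k=4: 1044 + 1938 + 6·19·6 = 3666; k=5: 1977 + 0 + 6·17·6 = 2589.
Minimum: 2085 at k=3.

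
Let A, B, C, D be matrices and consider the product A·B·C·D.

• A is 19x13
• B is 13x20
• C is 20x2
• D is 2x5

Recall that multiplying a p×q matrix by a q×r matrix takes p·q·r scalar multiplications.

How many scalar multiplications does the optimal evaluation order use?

1204

Adjacent pairs: AB = 19·13·20 = 4940; BC = 13·20·2 = 520; CD = 20·2·5 = 200.
Length 3: A..C: k=1: 0+520+19·13·2=1014; k=2: 4940+0+19·20·2=5700 → min 1014 | B..D: k=2: 0+200+13·20·5=1500; k=3: 520+0+13·2·5=650 → min 650.
Length 4: A..D: k=1: 0+650+19·13·5=1885; k=2: 4940+200+19·20·5=7040; k=3: 1014+0+19·2·5=1204 → min 1204.
Optimal order: ((A·(B·C))·D) with cost 1204.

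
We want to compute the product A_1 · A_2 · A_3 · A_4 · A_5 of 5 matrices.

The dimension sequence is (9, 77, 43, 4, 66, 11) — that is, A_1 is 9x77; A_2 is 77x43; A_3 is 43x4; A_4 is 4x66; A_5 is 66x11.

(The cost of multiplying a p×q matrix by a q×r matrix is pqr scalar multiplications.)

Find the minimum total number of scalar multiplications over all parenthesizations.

19316

Adjacent pairs: A_1A_2 = 9·77·43 = 29799; A_2A_3 = 77·43·4 = 13244; A_3A_4 = 43·4·66 = 11352; A_4A_5 = 4·66·11 = 2904.
Length 3: A_1..A_3: k=1: 0+13244+9·77·4=16016; k=2: 29799+0+9·43·4=31347 → min 16016 | A_2..A_4: k=2: 0+11352+77·43·66=229878; k=3: 13244+0+77·4·66=33572 → min 33572 | A_3..A_5: k=3: 0+2904+43·4·11=4796; k=4: 11352+0+43·66·11=42570 → min 4796.
Length 4: A_1..A_4: k=1: 0+33572+9·77·66=79310; k=2: 29799+11352+9·43·66=66693; k=3: 16016+0+9·4·66=18392 → min 18392 | A_2..A_5: k=2: 0+4796+77·43·11=41217; k=3: 13244+2904+77·4·11=19536; k=4: 33572+0+77·66·11=89474 → min 19536.
Length 5: A_1..A_5: k=1: 0+19536+9·77·11=27159; k=2: 29799+4796+9·43·11=38852; k=3: 16016+2904+9·4·11=19316; k=4: 18392+0+9·66·11=24926 → min 19316.
Optimal order: ((A_1 · (A_2 · A_3)) · (A_4 · A_5)) with cost 19316.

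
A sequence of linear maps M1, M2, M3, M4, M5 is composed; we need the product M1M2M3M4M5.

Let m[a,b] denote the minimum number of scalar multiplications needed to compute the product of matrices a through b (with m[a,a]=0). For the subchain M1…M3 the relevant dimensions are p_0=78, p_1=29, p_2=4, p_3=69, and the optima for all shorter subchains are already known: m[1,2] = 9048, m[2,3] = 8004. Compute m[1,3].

30576

m[1,3] = min over k∈[1,2] of m[1,k]+m[k+1,3]+p_{0}·p_k·p_{3}.
k=1: 0 + 8004 + 78·29·69 = 164082; k=2: 9048 + 0 + 78·4·69 = 30576.
Minimum: 30576 at k=2.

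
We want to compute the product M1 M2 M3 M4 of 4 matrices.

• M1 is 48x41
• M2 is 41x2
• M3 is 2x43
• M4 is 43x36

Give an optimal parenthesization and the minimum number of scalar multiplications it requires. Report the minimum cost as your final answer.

10488

Adjacent pairs: M1M2 = 48·41·2 = 3936; M2M3 = 41·2·43 = 3526; M3M4 = 2·43·36 = 3096.
Length 3: M1..M3: k=1: 0+3526+48·41·43=88150; k=2: 3936+0+48·2·43=8064 → min 8064 | M2..M4: k=2: 0+3096+41·2·36=6048; k=3: 3526+0+41·43·36=66994 → min 6048.
Length 4: M1..M4: k=1: 0+6048+48·41·36=76896; k=2: 3936+3096+48·2·36=10488; k=3: 8064+0+48·43·36=82368 → min 10488.
Optimal parenthesization: ((M1 M2) (M3 M4)) with cost 10488.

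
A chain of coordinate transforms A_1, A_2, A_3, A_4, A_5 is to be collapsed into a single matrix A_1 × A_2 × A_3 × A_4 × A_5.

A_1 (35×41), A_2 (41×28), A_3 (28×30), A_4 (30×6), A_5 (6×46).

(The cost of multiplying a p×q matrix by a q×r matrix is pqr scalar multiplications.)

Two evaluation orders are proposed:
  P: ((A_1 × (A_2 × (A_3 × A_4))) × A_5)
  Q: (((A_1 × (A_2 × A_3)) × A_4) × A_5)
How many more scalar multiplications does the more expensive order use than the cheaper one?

Order P = ((A_1 × (A_2 × (A_3 × A_4))) × A_5): (A_3 × A_4): 28×30 by 30×6 → 28×6, cost 28·30·6 = 5040; (A_2 × (A_3 × A_4)): 41×28 by 28×6 → 41×6, cost 41·28·6 = 6888; cumulative 11928; (A_1 × (A_2 × (A_3 × A_4))): 35×41 by 41×6 → 35×6, cost 35·41·6 = 8610; cumulative 20538; ((A_1 × (A_2 × (A_3 × A_4))) × A_5): 35×6 by 6×46 → 35×46, cost 35·6·46 = 9660; cumulative 30198. Total 30198.
Order Q = (((A_1 × (A_2 × A_3)) × A_4) × A_5): (A_2 × A_3): 41×28 by 28×30 → 41×30, cost 41·28·30 = 34440; (A_1 × (A_2 × A_3)): 35×41 by 41×30 → 35×30, cost 35·41·30 = 43050; cumulative 77490; ((A_1 × (A_2 × A_3)) × A_4): 35×30 by 30×6 → 35×6, cost 35·30·6 = 6300; cumulative 83790; (((A_1 × (A_2 × A_3)) × A_4) × A_5): 35×6 by 6×46 → 35×46, cost 35·6·46 = 9660; cumulative 93450. Total 93450.
Difference: |30198 − 93450| = 63252.

63252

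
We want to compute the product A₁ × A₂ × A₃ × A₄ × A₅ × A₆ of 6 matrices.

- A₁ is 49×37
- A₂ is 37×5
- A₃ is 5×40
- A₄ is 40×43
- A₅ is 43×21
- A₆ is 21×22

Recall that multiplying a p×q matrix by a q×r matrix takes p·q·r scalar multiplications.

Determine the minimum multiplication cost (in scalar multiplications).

Adjacent pairs: A₁A₂ = 49·37·5 = 9065; A₂A₃ = 37·5·40 = 7400; A₃A₄ = 5·40·43 = 8600; A₄A₅ = 40·43·21 = 36120; A₅A₆ = 43·21·22 = 19866.
Length 3: A₁..A₃: k=1: 0+7400+49·37·40=79920; k=2: 9065+0+49·5·40=18865 → min 18865 | A₂..A₄: k=2: 0+8600+37·5·43=16555; k=3: 7400+0+37·40·43=71040 → min 16555 | A₃..A₅: k=3: 0+36120+5·40·21=40320; k=4: 8600+0+5·43·21=13115 → min 13115 | A₄..A₆: k=4: 0+19866+40·43·22=57706; k=5: 36120+0+40·21·22=54600 → min 54600.
Length 4: A₁..A₄: k=1: 0+16555+49·37·43=94514; k=2: 9065+8600+49·5·43=28200; k=3: 18865+0+49·40·43=103145 → min 28200 | A₂..A₅: k=2: 0+13115+37·5·21=17000; k=3: 7400+36120+37·40·21=74600; k=4: 16555+0+37·43·21=49966 → min 17000 | A₃..A₆: k=3: 0+54600+5·40·22=59000; k=4: 8600+19866+5·43·22=33196; k=5: 13115+0+5·21·22=15425 → min 15425.
Length 5: A₁..A₅: k=1: 0+17000+49·37·21=55073; k=2: 9065+13115+49·5·21=27325; k=3: 18865+36120+49·40·21=96145; k=4: 28200+0+49·43·21=72447 → min 27325 | A₂..A₆: k=2: 0+15425+37·5·22=19495; k=3: 7400+54600+37·40·22=94560; k=4: 16555+19866+37·43·22=71423; k=5: 17000+0+37·21·22=34094 → min 19495.
Length 6: A₁..A₆: k=1: 0+19495+49·37·22=59381; k=2: 9065+15425+49·5·22=29880; k=3: 18865+54600+49·40·22=116585; k=4: 28200+19866+49·43·22=94420; k=5: 27325+0+49·21·22=49963 → min 29880.
Optimal order: ((A₁ × A₂) × (((A₃ × A₄) × A₅) × A₆)) with cost 29880.

29880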